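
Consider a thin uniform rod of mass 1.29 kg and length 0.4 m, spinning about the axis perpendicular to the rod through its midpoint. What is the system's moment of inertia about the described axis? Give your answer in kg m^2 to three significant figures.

0.0172

I_cm = (1/12)ML² = (1/12)(1.29)(0.4)² = 0.0172 kg m^2; axis through the centre, so I = 0.0172 kg m^2.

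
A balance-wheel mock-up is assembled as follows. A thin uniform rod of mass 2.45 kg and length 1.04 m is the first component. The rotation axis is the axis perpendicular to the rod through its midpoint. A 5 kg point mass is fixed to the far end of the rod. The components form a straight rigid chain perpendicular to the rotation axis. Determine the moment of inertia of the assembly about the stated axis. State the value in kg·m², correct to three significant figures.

Thin rod: I_cm = (1/12)ML² = (1/12)(2.45)(1.04)² = 0.22083 kg·m²; axis through the centre, so I = 0.22083 kg·m².
Point mass: I_cm = 0; centre at d = 0.52 m, so I = I_cm + Md² gives I = 0 + (5)(0.52)² = 1.352 kg·m².
Total I = 0.22083 + 1.352 = 1.5728 kg·m².

1.57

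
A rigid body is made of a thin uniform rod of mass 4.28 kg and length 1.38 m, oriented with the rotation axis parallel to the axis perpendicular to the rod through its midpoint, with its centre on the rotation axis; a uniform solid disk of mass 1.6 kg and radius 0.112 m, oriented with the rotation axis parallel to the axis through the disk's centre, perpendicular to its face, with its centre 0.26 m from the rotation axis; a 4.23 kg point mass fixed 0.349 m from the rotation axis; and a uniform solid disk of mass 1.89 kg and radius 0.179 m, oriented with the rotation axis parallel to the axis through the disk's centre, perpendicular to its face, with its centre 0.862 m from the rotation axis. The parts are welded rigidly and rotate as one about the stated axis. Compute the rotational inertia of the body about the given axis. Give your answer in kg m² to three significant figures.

2.75

Thin rod: I_cm = (1/12)ML² = (1/12)(4.28)(1.38)² = 0.67924 kg m²; axis through the centre, so I = 0.67924 kg m².
Solid disk: I_cm = (1/2)MR² = (1/2)(1.6)(0.112)² = 0.010035 kg m²; centre at d = 0.26 m, so I = I_cm + Md² gives I = 0.010035 + (1.6)(0.26)² = 0.1182 kg m².
Point mass: I_cm = 0; centre at d = 0.349 m, so I = I_cm + Md² gives I = 0 + (4.23)(0.349)² = 0.51522 kg m².
Solid disk: I_cm = (1/2)MR² = (1/2)(1.89)(0.179)² = 0.030279 kg m²; centre at d = 0.862 m, so I = I_cm + Md² gives I = 0.030279 + (1.89)(0.862)² = 1.4346 kg m².
Total I = 0.67924 + 0.1182 + 0.51522 + 1.4346 = 2.7473 kg m².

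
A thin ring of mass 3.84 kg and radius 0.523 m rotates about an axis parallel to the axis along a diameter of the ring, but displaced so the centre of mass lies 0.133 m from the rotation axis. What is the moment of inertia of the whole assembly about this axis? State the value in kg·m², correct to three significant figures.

I_cm = (1/2)MR² = (1/2)(3.84)(0.523)² = 0.52518 kg·m²; centre at d = 0.133 m, so the parallel axis theorem gives I = 0.52518 + (3.84)(0.133)² = 0.5931 kg·m².

0.593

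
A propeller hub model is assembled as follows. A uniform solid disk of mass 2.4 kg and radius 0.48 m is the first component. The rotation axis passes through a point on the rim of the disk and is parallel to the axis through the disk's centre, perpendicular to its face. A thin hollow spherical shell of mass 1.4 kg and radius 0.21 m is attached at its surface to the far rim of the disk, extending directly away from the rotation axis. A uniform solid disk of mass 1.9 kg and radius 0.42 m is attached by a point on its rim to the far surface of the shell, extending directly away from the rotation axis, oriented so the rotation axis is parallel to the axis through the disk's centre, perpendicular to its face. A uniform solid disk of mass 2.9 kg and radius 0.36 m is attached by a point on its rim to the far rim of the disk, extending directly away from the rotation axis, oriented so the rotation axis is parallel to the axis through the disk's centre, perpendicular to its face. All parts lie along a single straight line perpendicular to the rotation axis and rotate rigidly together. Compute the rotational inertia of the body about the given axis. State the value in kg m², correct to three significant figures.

Solid disk: I_cm = (1/2)MR² = (1/2)(2.4)(0.48)² = 0.27648 kg m²; centre at d = 0.48 m, so the parallel axis theorem gives I = 0.27648 + (2.4)(0.48)² = 0.82944 kg m².
Spherical shell: I_cm = (2/3)MR² = (2/3)(1.4)(0.21)² = 0.04116 kg m²; centre at d = 0.48 + 0.48 + 0.21 = 1.17 m, so the parallel axis theorem gives I = 0.04116 + (1.4)(1.17)² = 1.9576 kg m².
Solid disk: I_cm = (1/2)MR² = (1/2)(1.9)(0.42)² = 0.16758 kg m²; centre at d = 0.48 + 0.48 + 0.21 + 0.21 + 0.42 = 1.8 m, so the parallel axis theorem gives I = 0.16758 + (1.9)(1.8)² = 6.3236 kg m².
Solid disk: I_cm = (1/2)MR² = (1/2)(2.9)(0.36)² = 0.18792 kg m²; centre at d = 0.48 + 0.48 + 0.21 + 0.21 + 0.42 + 0.42 + 0.36 = 2.58 m, so the parallel axis theorem gives I = 0.18792 + (2.9)(2.58)² = 19.491 kg m².
Total I = 0.82944 + 1.9576 + 6.3236 + 19.491 = 28.602 kg m².

28.6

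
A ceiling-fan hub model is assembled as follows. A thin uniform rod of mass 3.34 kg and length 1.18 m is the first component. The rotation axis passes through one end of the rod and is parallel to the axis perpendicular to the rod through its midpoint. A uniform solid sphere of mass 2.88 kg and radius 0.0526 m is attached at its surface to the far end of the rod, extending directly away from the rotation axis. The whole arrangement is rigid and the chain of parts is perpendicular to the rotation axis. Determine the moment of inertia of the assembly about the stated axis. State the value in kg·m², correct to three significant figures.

5.93

Thin rod: I_cm = (1/12)ML² = (1/12)(3.34)(1.18)² = 0.38755 kg·m²; centre at d = 0.59 m, so I = I_cm + Md² gives I = 0.38755 + (3.34)(0.59)² = 1.5502 kg·m².
Solid sphere: I_cm = (2/5)MR² = (2/5)(2.88)(0.0526)² = 0.0031873 kg·m²; centre at d = 0.59 + 0.59 + 0.0526 = 1.2326 m, so I = I_cm + Md² gives I = 0.0031873 + (2.88)(1.2326)² = 4.3788 kg·m².
Total I = 1.5502 + 4.3788 = 5.929 kg·m².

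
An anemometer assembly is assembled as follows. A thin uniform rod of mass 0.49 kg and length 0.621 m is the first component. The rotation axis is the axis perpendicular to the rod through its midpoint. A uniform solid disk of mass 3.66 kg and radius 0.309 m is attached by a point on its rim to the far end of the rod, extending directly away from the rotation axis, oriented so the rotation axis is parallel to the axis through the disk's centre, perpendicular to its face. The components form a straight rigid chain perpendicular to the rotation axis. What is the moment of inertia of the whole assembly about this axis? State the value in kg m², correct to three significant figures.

Thin rod: I_cm = (1/12)ML² = (1/12)(0.49)(0.621)² = 0.015747 kg m²; axis through the centre, so I = 0.015747 kg m².
Solid disk: I_cm = (1/2)MR² = (1/2)(3.66)(0.309)² = 0.17473 kg m²; centre at d = 0.3105 + 0.309 = 0.6195 m, so the parallel axis theorem gives I = 0.17473 + (3.66)(0.6195)² = 1.5794 kg m².
Total I = 0.015747 + 1.5794 = 1.5951 kg m².

1.60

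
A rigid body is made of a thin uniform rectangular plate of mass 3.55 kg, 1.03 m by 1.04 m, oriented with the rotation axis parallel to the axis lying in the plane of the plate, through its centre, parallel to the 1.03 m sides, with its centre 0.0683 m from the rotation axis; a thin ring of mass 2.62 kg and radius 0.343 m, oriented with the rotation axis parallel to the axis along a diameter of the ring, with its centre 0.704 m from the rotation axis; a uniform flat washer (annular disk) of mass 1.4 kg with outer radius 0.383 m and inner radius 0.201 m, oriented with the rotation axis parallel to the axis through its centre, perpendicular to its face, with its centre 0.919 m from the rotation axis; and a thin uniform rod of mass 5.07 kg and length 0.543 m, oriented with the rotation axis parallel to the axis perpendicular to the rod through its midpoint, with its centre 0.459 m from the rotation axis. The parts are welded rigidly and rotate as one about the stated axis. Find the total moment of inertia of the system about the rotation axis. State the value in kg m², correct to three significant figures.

Rectangular plate: I_cm = (1/12)Mb² = (1/12)(3.55)(1.04)² = 0.31997 kg m²; centre at d = 0.0683 m, so the parallel axis theorem gives I = 0.31997 + (3.55)(0.0683)² = 0.33653 kg m².
Thin ring: I_cm = (1/2)MR² = (1/2)(2.62)(0.343)² = 0.15412 kg m²; centre at d = 0.704 m, so the parallel axis theorem gives I = 0.15412 + (2.62)(0.704)² = 1.4526 kg m².
Annular disk: I_cm = (1/2)M(R²+r²) = (1/2)(1.4)[(0.383)² + (0.201)²] = 0.13096 kg m²; centre at d = 0.919 m, so the parallel axis theorem gives I = 0.13096 + (1.4)(0.919)² = 1.3133 kg m².
Thin rod: I_cm = (1/12)ML² = (1/12)(5.07)(0.543)² = 0.12457 kg m²; centre at d = 0.459 m, so the parallel axis theorem gives I = 0.12457 + (5.07)(0.459)² = 1.1927 kg m².
Total I = 0.33653 + 1.4526 + 1.3133 + 1.1927 = 4.2952 kg m².

4.30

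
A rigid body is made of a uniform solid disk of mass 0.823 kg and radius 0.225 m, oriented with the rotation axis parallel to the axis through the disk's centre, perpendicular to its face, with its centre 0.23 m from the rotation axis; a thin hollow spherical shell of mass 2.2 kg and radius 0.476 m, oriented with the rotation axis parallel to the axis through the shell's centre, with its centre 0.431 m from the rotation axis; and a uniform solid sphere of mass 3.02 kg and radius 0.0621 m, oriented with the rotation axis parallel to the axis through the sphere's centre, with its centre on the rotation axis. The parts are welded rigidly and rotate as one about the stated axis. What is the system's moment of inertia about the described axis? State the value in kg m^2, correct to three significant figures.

Solid disk: I_cm = (1/2)MR² = (1/2)(0.823)(0.225)² = 0.020832 kg m^2; centre at d = 0.23 m, so I = I_cm + Md² gives I = 0.020832 + (0.823)(0.23)² = 0.064369 kg m^2.
Spherical shell: I_cm = (2/3)MR² = (2/3)(2.2)(0.476)² = 0.33231 kg m^2; centre at d = 0.431 m, so I = I_cm + Md² gives I = 0.33231 + (2.2)(0.431)² = 0.74099 kg m^2.
Solid sphere: I_cm = (2/5)MR² = (2/5)(3.02)(0.0621)² = 0.0046585 kg m^2; axis through the centre, so I = 0.0046585 kg m^2.
Total I = 0.064369 + 0.74099 + 0.0046585 = 0.81001 kg m^2.

0.810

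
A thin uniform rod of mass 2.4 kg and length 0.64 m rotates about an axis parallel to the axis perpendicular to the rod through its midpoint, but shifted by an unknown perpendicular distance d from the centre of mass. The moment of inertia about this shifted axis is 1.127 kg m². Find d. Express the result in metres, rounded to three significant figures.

0.660

About the centre-of-mass axis, I_cm = (1/12)ML² = (1/12)(2.4)(0.64)² = 0.08192 kg m².
Parallel axis theorem: I = I_cm + Md², so Md² = 1.127 − 0.08192 = 1.0451 kg m².
d = √(1.0451 / 2.4) = 0.65989 m.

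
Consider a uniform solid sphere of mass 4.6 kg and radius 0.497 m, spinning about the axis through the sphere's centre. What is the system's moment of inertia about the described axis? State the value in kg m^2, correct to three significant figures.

0.454

I_cm = (2/5)MR² = (2/5)(4.6)(0.497)² = 0.4545 kg m^2; axis through the centre, so I = 0.4545 kg m^2.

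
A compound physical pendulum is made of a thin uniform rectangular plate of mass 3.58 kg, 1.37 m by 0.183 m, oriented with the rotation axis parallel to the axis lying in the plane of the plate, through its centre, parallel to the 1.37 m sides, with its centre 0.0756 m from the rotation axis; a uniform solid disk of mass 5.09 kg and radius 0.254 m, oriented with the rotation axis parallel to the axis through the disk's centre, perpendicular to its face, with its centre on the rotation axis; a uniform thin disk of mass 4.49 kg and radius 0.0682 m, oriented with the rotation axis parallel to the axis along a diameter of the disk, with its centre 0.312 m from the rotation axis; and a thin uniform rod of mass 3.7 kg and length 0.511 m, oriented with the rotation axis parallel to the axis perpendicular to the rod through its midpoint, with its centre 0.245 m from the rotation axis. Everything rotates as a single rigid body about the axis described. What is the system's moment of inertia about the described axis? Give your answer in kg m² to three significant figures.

Rectangular plate: I_cm = (1/12)Mb² = (1/12)(3.58)(0.183)² = 0.0099909 kg m²; centre at d = 0.0756 m, so the parallel axis theorem gives I = 0.0099909 + (3.58)(0.0756)² = 0.030452 kg m².
Solid disk: I_cm = (1/2)MR² = (1/2)(5.09)(0.254)² = 0.16419 kg m²; axis through the centre, so I = 0.16419 kg m².
Thin disk: I_cm = (1/4)MR² = (1/4)(4.49)(0.0682)² = 0.005221 kg m²; centre at d = 0.312 m, so the parallel axis theorem gives I = 0.005221 + (4.49)(0.312)² = 0.4423 kg m².
Thin rod: I_cm = (1/12)ML² = (1/12)(3.7)(0.511)² = 0.080512 kg m²; centre at d = 0.245 m, so the parallel axis theorem gives I = 0.080512 + (3.7)(0.245)² = 0.3026 kg m².
Total I = 0.030452 + 0.16419 + 0.4423 + 0.3026 = 0.93955 kg m².

0.940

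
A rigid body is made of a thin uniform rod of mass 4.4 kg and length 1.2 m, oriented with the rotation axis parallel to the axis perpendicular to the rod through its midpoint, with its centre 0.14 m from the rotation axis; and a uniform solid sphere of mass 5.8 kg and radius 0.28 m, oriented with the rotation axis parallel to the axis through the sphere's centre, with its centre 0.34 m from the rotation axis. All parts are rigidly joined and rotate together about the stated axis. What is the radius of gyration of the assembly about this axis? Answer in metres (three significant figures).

Thin rod: I_cm = (1/12)ML² = (1/12)(4.4)(1.2)² = 0.528 kg m²; centre at d = 0.14 m, so I = I_cm + Md² gives I = 0.528 + (4.4)(0.14)² = 0.61424 kg m².
Solid sphere: I_cm = (2/5)MR² = (2/5)(5.8)(0.28)² = 0.18189 kg m²; centre at d = 0.34 m, so I = I_cm + Md² gives I = 0.18189 + (5.8)(0.34)² = 0.85237 kg m².
Total I = 1.4666 kg m²; total mass M = 10.2 kg.
k = √(I/M) = √(1.4666/10.2) = 0.37919 m.

0.379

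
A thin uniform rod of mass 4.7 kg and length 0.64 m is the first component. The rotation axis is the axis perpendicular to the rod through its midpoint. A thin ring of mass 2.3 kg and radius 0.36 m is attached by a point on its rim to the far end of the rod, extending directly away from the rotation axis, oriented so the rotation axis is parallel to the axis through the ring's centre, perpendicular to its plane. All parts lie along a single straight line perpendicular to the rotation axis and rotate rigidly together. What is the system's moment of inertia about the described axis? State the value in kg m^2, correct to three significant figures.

1.52

Thin rod: I_cm = (1/12)ML² = (1/12)(4.7)(0.64)² = 0.16043 kg m^2; axis through the centre, so I = 0.16043 kg m^2.
Thin ring: I_cm = MR² = (2.3)(0.36)² = 0.29808 kg m^2; centre at d = 0.32 + 0.36 = 0.68 m, so the parallel axis theorem gives I = 0.29808 + (2.3)(0.68)² = 1.3616 kg m^2.
Total I = 0.16043 + 1.3616 = 1.522 kg m^2.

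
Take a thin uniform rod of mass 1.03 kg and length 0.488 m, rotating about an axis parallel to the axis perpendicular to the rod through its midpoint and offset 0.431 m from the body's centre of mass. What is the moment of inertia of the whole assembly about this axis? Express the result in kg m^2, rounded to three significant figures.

I_cm = (1/12)ML² = (1/12)(1.03)(0.488)² = 0.020441 kg m^2; centre at d = 0.431 m, so the parallel axis theorem gives I = 0.020441 + (1.03)(0.431)² = 0.21177 kg m^2.

0.212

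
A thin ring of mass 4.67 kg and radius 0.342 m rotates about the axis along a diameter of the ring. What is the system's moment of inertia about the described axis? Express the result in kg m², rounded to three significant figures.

I_cm = (1/2)MR² = (1/2)(4.67)(0.342)² = 0.27311 kg m²; axis through the centre, so I = 0.27311 kg m².

0.273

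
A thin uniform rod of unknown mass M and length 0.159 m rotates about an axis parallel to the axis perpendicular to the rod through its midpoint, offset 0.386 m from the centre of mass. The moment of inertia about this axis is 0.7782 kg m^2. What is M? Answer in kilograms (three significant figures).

5.15

I = I_cm + Md² = (1/12)ML² + Md² = M·[0.0833333·(0.159)² + (0.386)²] = M·0.1511.
So M = 0.7782 / 0.1511 = 5.1501 kg.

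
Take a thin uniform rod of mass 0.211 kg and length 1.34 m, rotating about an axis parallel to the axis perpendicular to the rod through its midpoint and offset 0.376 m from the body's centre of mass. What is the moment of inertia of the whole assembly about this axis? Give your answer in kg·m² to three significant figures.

0.0614

I_cm = (1/12)ML² = (1/12)(0.211)(1.34)² = 0.031573 kg·m²; centre at d = 0.376 m, so the parallel axis theorem gives I = 0.031573 + (0.211)(0.376)² = 0.061403 kg·m².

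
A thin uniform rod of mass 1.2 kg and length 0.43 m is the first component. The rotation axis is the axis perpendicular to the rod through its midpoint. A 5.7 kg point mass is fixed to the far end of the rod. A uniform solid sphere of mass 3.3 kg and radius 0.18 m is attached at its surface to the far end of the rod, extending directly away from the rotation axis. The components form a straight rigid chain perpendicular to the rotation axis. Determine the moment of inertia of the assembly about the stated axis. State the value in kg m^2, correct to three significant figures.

Thin rod: I_cm = (1/12)ML² = (1/12)(1.2)(0.43)² = 0.01849 kg m^2; axis through the centre, so I = 0.01849 kg m^2.
Point mass: I_cm = 0; centre at d = 0.215 m, so I = I_cm + Md² gives I = 0 + (5.7)(0.215)² = 0.26348 kg m^2.
Solid sphere: I_cm = (2/5)MR² = (2/5)(3.3)(0.18)² = 0.042768 kg m^2; centre at d = 0.215 + 0.18 = 0.395 m, so I = I_cm + Md² gives I = 0.042768 + (3.3)(0.395)² = 0.55765 kg m^2.
Total I = 0.01849 + 0.26348 + 0.55765 = 0.83962 kg m^2.

0.840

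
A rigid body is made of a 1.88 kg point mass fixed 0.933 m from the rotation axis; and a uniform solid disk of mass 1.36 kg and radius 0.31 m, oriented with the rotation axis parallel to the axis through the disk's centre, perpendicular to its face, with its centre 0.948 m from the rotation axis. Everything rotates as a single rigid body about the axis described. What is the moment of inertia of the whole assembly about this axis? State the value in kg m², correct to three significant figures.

2.92

Point mass: I_cm = 0; centre at d = 0.933 m, so I = I_cm + Md² gives I = 0 + (1.88)(0.933)² = 1.6365 kg m².
Solid disk: I_cm = (1/2)MR² = (1/2)(1.36)(0.31)² = 0.065348 kg m²; centre at d = 0.948 m, so I = I_cm + Md² gives I = 0.065348 + (1.36)(0.948)² = 1.2876 kg m².
Total I = 1.6365 + 1.2876 = 2.9241 kg m².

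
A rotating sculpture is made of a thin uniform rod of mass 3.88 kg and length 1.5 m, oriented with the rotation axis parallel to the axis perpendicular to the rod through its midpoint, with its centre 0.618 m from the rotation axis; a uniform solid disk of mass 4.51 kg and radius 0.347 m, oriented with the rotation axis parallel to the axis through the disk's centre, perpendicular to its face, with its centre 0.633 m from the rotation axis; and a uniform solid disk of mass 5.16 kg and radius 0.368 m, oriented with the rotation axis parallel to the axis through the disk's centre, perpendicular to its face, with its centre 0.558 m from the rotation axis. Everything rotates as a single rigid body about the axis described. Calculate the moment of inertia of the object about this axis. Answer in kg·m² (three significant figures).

Thin rod: I_cm = (1/12)ML² = (1/12)(3.88)(1.5)² = 0.7275 kg·m²; centre at d = 0.618 m, so the parallel axis theorem gives I = 0.7275 + (3.88)(0.618)² = 2.2094 kg·m².
Solid disk: I_cm = (1/2)MR² = (1/2)(4.51)(0.347)² = 0.27152 kg·m²; centre at d = 0.633 m, so the parallel axis theorem gives I = 0.27152 + (4.51)(0.633)² = 2.0786 kg·m².
Solid disk: I_cm = (1/2)MR² = (1/2)(5.16)(0.368)² = 0.34939 kg·m²; centre at d = 0.558 m, so the parallel axis theorem gives I = 0.34939 + (5.16)(0.558)² = 1.956 kg·m².
Total I = 2.2094 + 2.0786 + 1.956 = 6.244 kg·m².

6.24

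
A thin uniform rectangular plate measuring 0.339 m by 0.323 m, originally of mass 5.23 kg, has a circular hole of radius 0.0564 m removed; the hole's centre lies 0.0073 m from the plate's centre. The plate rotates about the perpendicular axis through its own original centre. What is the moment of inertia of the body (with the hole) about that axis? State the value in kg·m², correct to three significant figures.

0.0948

Unpierced body about its centre: I₀ = (1/12)M(a²+b²) = (1/12)(5.23)[(0.339)² + (0.323)²] = 0.095556 kg·m².
The removed disk has mass m = M·πr²/(ab) = (5.23)·π(0.0564)²/(0.339·0.323) = 0.47732 kg (same uniform areal density).
Its moment of inertia about the rotation axis (parallel-axis theorem): I_hole = (1/2)mr² + md² = (1/2)(0.47732)(0.0564)² + (0.47732)(0.0073)² = 0.0007846 kg·m².
Treating the hole as negative mass, I = I₀ − I_hole = 0.095556 − 0.0007846 = 0.094772 kg·m².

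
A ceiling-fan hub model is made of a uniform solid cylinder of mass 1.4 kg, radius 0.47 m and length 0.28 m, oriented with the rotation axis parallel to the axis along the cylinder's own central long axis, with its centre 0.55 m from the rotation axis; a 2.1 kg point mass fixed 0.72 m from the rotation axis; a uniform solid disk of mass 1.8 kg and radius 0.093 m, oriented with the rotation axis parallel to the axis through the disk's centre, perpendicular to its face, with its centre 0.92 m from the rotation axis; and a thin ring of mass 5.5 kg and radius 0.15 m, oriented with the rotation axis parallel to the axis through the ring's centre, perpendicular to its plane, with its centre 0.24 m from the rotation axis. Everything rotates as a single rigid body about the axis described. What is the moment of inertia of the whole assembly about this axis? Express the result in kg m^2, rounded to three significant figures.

Solid cylinder: I_cm = (1/2)MR² = (1/2)(1.4)(0.47)² = 0.15463 kg m^2; centre at d = 0.55 m, so I = I_cm + Md² gives I = 0.15463 + (1.4)(0.55)² = 0.57813 kg m^2.
Point mass: I_cm = 0; centre at d = 0.72 m, so I = I_cm + Md² gives I = 0 + (2.1)(0.72)² = 1.0886 kg m^2.
Solid disk: I_cm = (1/2)MR² = (1/2)(1.8)(0.093)² = 0.0077841 kg m^2; centre at d = 0.92 m, so I = I_cm + Md² gives I = 0.0077841 + (1.8)(0.92)² = 1.5313 kg m^2.
Thin ring: I_cm = MR² = (5.5)(0.15)² = 0.12375 kg m^2; centre at d = 0.24 m, so I = I_cm + Md² gives I = 0.12375 + (5.5)(0.24)² = 0.44055 kg m^2.
Total I = 0.57813 + 1.0886 + 1.5313 + 0.44055 = 3.6386 kg m^2.

3.64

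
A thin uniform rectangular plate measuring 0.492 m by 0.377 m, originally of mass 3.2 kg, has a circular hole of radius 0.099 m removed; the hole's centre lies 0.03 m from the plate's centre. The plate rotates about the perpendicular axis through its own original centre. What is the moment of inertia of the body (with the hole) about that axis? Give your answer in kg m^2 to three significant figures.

Unpierced body about its centre: I₀ = (1/12)M(a²+b²) = (1/12)(3.2)[(0.492)² + (0.377)²] = 0.10245 kg m^2.
The removed disk has mass m = M·πr²/(ab) = (3.2)·π(0.099)²/(0.492·0.377) = 0.53121 kg (same uniform areal density).
Its moment of inertia about the rotation axis (parallel-axis theorem): I_hole = (1/2)mr² + md² = (1/2)(0.53121)(0.099)² + (0.53121)(0.03)² = 0.0030813 kg m^2.
Treating the hole as negative mass, I = I₀ − I_hole = 0.10245 − 0.0030813 = 0.09937 kg m^2.

0.0994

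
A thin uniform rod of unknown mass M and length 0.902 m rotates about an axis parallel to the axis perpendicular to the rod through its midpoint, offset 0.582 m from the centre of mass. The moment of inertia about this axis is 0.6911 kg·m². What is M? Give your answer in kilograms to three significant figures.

I = I_cm + Md² = (1/12)ML² + Md² = M·[0.0833333·(0.902)² + (0.582)²] = M·0.40652.
So M = 0.6911 / 0.40652 = 1.7 kg.

1.70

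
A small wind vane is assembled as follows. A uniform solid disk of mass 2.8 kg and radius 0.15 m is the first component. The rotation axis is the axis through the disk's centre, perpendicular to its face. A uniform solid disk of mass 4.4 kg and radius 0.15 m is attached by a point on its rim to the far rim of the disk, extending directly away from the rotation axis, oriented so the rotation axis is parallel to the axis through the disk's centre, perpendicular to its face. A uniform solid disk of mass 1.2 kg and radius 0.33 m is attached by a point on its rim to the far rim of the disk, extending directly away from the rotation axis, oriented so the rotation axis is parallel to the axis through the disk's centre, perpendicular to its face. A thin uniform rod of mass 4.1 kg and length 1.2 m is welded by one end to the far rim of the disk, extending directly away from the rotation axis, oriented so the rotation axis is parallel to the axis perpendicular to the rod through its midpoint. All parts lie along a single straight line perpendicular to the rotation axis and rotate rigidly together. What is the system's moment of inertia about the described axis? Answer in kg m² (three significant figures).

Solid disk: I_cm = (1/2)MR² = (1/2)(2.8)(0.15)² = 0.0315 kg m²; axis through the centre, so I = 0.0315 kg m².
Solid disk: I_cm = (1/2)MR² = (1/2)(4.4)(0.15)² = 0.0495 kg m²; centre at d = 0.15 + 0.15 = 0.3 m, so I = I_cm + Md² gives I = 0.0495 + (4.4)(0.3)² = 0.4455 kg m².
Solid disk: I_cm = (1/2)MR² = (1/2)(1.2)(0.33)² = 0.06534 kg m²; centre at d = 0.15 + 0.15 + 0.15 + 0.33 = 0.78 m, so I = I_cm + Md² gives I = 0.06534 + (1.2)(0.78)² = 0.79542 kg m².
Thin rod: I_cm = (1/12)ML² = (1/12)(4.1)(1.2)² = 0.492 kg m²; centre at d = 0.15 + 0.15 + 0.15 + 0.33 + 0.33 + 0.6 = 1.71 m, so I = I_cm + Md² gives I = 0.492 + (4.1)(1.71)² = 12.481 kg m².
Total I = 0.0315 + 0.4455 + 0.79542 + 12.481 = 13.753 kg m².

13.8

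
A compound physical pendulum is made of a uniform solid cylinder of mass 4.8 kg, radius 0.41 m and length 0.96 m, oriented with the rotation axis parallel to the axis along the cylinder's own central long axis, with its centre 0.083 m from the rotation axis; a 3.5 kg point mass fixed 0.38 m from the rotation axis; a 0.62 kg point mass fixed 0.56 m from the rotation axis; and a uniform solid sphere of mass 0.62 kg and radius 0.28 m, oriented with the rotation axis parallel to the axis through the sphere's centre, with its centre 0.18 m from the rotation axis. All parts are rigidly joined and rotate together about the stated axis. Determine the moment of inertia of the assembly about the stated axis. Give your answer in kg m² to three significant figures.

1.18

Solid cylinder: I_cm = (1/2)MR² = (1/2)(4.8)(0.41)² = 0.40344 kg m²; centre at d = 0.083 m, so the parallel axis theorem gives I = 0.40344 + (4.8)(0.083)² = 0.43651 kg m².
Point mass: I_cm = 0; centre at d = 0.38 m, so the parallel axis theorem gives I = 0 + (3.5)(0.38)² = 0.5054 kg m².
Point mass: I_cm = 0; centre at d = 0.56 m, so the parallel axis theorem gives I = 0 + (0.62)(0.56)² = 0.19443 kg m².
Solid sphere: I_cm = (2/5)MR² = (2/5)(0.62)(0.28)² = 0.019443 kg m²; centre at d = 0.18 m, so the parallel axis theorem gives I = 0.019443 + (0.62)(0.18)² = 0.039531 kg m².
Total I = 0.43651 + 0.5054 + 0.19443 + 0.039531 = 1.1759 kg m².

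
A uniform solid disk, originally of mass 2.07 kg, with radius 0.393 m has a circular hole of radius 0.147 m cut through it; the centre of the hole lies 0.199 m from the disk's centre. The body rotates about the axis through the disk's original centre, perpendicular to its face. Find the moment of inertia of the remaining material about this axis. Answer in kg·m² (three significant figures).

Unpierced body about its centre: I₀ = (1/2)MR² = (1/2)(2.07)(0.393)² = 0.15985 kg·m².
The removed disk has mass m = M·(r/R)² = (2.07)(0.147/0.393)² = 0.28961 kg (same uniform areal density).
Its moment of inertia about the rotation axis (parallel-axis theorem): I_hole = (1/2)mr² + md² = (1/2)(0.28961)(0.147)² + (0.28961)(0.199)² = 0.014598 kg·m².
Treating the hole as negative mass, I = I₀ − I_hole = 0.15985 − 0.014598 = 0.14526 kg·m².

0.145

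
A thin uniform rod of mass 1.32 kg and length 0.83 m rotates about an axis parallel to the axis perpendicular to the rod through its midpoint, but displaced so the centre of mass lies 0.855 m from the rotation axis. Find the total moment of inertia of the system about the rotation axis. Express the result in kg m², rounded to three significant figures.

1.04

I_cm = (1/12)ML² = (1/12)(1.32)(0.83)² = 0.075779 kg m²; centre at d = 0.855 m, so the parallel axis theorem gives I = 0.075779 + (1.32)(0.855)² = 1.0407 kg m².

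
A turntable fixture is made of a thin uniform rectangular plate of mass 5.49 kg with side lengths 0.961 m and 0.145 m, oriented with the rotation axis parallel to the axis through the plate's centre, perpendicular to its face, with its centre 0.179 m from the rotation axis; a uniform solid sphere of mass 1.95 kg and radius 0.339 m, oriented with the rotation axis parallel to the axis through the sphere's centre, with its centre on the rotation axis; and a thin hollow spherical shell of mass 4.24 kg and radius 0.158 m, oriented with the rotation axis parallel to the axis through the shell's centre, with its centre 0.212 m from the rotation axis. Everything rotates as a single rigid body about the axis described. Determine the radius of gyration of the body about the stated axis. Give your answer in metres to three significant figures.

0.287

Rectangular plate: I_cm = (1/12)M(a²+b²) = (1/12)(5.49)[(0.961)² + (0.145)²] = 0.43213 kg m^2; centre at d = 0.179 m, so the parallel axis theorem gives I = 0.43213 + (5.49)(0.179)² = 0.60803 kg m^2.
Solid sphere: I_cm = (2/5)MR² = (2/5)(1.95)(0.339)² = 0.089638 kg m^2; axis through the centre, so I = 0.089638 kg m^2.
Spherical shell: I_cm = (2/3)MR² = (2/3)(4.24)(0.158)² = 0.070565 kg m^2; centre at d = 0.212 m, so the parallel axis theorem gives I = 0.070565 + (4.24)(0.212)² = 0.26113 kg m^2.
Total I = 0.9588 kg m^2; total mass M = 11.68 kg.
k = √(I/M) = √(0.9588/11.68) = 0.28651 m.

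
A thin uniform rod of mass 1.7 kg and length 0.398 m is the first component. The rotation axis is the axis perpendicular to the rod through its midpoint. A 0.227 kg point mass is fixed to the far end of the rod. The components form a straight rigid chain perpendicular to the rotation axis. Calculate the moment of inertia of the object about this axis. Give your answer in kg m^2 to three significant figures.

0.0314

Thin rod: I_cm = (1/12)ML² = (1/12)(1.7)(0.398)² = 0.022441 kg m^2; axis through the centre, so I = 0.022441 kg m^2.
Point mass: I_cm = 0; centre at d = 0.199 m, so I = I_cm + Md² gives I = 0 + (0.227)(0.199)² = 0.0089894 kg m^2.
Total I = 0.022441 + 0.0089894 = 0.03143 kg m^2.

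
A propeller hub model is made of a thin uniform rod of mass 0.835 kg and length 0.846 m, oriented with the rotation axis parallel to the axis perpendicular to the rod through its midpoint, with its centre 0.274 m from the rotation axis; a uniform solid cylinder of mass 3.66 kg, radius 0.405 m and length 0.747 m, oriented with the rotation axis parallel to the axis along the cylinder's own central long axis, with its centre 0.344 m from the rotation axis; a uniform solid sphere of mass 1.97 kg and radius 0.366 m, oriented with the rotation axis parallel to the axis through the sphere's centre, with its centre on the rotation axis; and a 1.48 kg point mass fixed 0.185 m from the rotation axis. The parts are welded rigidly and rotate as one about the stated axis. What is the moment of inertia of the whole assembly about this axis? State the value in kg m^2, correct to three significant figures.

1.00

Thin rod: I_cm = (1/12)ML² = (1/12)(0.835)(0.846)² = 0.049802 kg m^2; centre at d = 0.274 m, so the parallel axis theorem gives I = 0.049802 + (0.835)(0.274)² = 0.11249 kg m^2.
Solid cylinder: I_cm = (1/2)MR² = (1/2)(3.66)(0.405)² = 0.30017 kg m^2; centre at d = 0.344 m, so the parallel axis theorem gives I = 0.30017 + (3.66)(0.344)² = 0.73328 kg m^2.
Solid sphere: I_cm = (2/5)MR² = (2/5)(1.97)(0.366)² = 0.10556 kg m^2; axis through the centre, so I = 0.10556 kg m^2.
Point mass: I_cm = 0; centre at d = 0.185 m, so the parallel axis theorem gives I = 0 + (1.48)(0.185)² = 0.050653 kg m^2.
Total I = 0.11249 + 0.73328 + 0.10556 + 0.050653 = 1.002 kg m^2.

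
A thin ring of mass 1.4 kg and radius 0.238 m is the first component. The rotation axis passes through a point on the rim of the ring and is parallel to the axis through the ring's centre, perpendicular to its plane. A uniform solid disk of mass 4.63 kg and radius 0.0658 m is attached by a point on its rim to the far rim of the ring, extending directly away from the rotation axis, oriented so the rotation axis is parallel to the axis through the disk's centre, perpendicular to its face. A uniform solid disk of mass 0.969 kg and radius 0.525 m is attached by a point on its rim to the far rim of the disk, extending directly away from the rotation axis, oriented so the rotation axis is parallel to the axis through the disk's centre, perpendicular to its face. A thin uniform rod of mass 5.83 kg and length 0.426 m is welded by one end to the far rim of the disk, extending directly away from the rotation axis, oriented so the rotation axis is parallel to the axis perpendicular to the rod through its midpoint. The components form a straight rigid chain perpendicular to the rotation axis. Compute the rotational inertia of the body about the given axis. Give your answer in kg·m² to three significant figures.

23.4

Thin ring: I_cm = MR² = (1.4)(0.238)² = 0.079302 kg·m²; centre at d = 0.238 m, so the parallel axis theorem gives I = 0.079302 + (1.4)(0.238)² = 0.1586 kg·m².
Solid disk: I_cm = (1/2)MR² = (1/2)(4.63)(0.0658)² = 0.010023 kg·m²; centre at d = 0.238 + 0.238 + 0.0658 = 0.5418 m, so the parallel axis theorem gives I = 0.010023 + (4.63)(0.5418)² = 1.3691 kg·m².
Solid disk: I_cm = (1/2)MR² = (1/2)(0.969)(0.525)² = 0.13354 kg·m²; centre at d = 0.238 + 0.238 + 0.0658 + 0.0658 + 0.525 = 1.1326 m, so the parallel axis theorem gives I = 0.13354 + (0.969)(1.1326)² = 1.3766 kg·m².
Thin rod: I_cm = (1/12)ML² = (1/12)(5.83)(0.426)² = 0.088167 kg·m²; centre at d = 0.238 + 0.238 + 0.0658 + 0.0658 + 0.525 + 0.525 + 0.213 = 1.8706 m, so the parallel axis theorem gives I = 0.088167 + (5.83)(1.8706)² = 20.488 kg·m².
Total I = 0.1586 + 1.3691 + 1.3766 + 20.488 = 23.392 kg·m².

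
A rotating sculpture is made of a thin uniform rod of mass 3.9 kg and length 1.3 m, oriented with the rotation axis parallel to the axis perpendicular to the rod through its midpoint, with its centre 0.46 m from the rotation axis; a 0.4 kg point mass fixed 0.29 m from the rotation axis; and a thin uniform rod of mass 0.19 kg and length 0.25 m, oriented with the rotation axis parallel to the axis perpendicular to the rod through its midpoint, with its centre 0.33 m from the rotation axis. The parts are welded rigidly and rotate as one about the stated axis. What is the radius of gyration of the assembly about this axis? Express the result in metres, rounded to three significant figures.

Thin rod: I_cm = (1/12)ML² = (1/12)(3.9)(1.3)² = 0.54925 kg·m²; centre at d = 0.46 m, so I = I_cm + Md² gives I = 0.54925 + (3.9)(0.46)² = 1.3745 kg·m².
Point mass: I_cm = 0; centre at d = 0.29 m, so I = I_cm + Md² gives I = 0 + (0.4)(0.29)² = 0.03364 kg·m².
Thin rod: I_cm = (1/12)ML² = (1/12)(0.19)(0.25)² = 0.00098958 kg·m²; centre at d = 0.33 m, so I = I_cm + Md² gives I = 0.00098958 + (0.19)(0.33)² = 0.021681 kg·m².
Total I = 1.4298 kg·m²; total mass M = 4.49 kg.
k = √(I/M) = √(1.4298/4.49) = 0.56431 m.

0.564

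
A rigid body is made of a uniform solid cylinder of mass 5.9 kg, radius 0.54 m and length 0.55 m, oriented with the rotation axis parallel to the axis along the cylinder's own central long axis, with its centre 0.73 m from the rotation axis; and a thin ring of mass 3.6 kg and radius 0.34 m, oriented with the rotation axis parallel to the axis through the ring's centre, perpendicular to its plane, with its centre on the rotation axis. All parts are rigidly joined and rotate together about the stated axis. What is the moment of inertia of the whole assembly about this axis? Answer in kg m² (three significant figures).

4.42

Solid cylinder: I_cm = (1/2)MR² = (1/2)(5.9)(0.54)² = 0.86022 kg m²; centre at d = 0.73 m, so I = I_cm + Md² gives I = 0.86022 + (5.9)(0.73)² = 4.0043 kg m².
Thin ring: I_cm = MR² = (3.6)(0.34)² = 0.41616 kg m²; axis through the centre, so I = 0.41616 kg m².
Total I = 4.0043 + 0.41616 = 4.4205 kg m².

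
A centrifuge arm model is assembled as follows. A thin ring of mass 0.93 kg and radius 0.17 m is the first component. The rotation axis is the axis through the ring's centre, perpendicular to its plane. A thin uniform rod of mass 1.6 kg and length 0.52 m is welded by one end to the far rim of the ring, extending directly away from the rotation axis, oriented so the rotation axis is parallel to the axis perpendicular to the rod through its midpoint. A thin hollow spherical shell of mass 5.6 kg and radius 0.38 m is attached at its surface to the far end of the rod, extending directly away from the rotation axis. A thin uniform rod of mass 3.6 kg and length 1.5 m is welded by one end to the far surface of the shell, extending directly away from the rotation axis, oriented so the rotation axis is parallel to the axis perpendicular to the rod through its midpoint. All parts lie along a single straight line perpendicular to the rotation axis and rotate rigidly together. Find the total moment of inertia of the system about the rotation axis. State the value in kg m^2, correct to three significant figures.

25.4

Thin ring: I_cm = MR² = (0.93)(0.17)² = 0.026877 kg m^2; axis through the centre, so I = 0.026877 kg m^2.
Thin rod: I_cm = (1/12)ML² = (1/12)(1.6)(0.52)² = 0.036053 kg m^2; centre at d = 0.17 + 0.26 = 0.43 m, so I = I_cm + Md² gives I = 0.036053 + (1.6)(0.43)² = 0.33189 kg m^2.
Spherical shell: I_cm = (2/3)MR² = (2/3)(5.6)(0.38)² = 0.53909 kg m^2; centre at d = 0.17 + 0.26 + 0.26 + 0.38 = 1.07 m, so I = I_cm + Md² gives I = 0.53909 + (5.6)(1.07)² = 6.9505 kg m^2.
Thin rod: I_cm = (1/12)ML² = (1/12)(3.6)(1.5)² = 0.675 kg m^2; centre at d = 0.17 + 0.26 + 0.26 + 0.38 + 0.38 + 0.75 = 2.2 m, so I = I_cm + Md² gives I = 0.675 + (3.6)(2.2)² = 18.099 kg m^2.
Total I = 0.026877 + 0.33189 + 6.9505 + 18.099 = 25.408 kg m^2.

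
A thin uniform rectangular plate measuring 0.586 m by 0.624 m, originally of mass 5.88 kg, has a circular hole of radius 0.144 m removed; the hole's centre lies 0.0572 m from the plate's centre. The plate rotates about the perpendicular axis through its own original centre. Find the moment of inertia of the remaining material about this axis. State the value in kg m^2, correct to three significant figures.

Unpierced body about its centre: I₀ = (1/12)M(a²+b²) = (1/12)(5.88)[(0.586)² + (0.624)²] = 0.35906 kg m^2.
The removed disk has mass m = M·πr²/(ab) = (5.88)·π(0.144)²/(0.586·0.624) = 1.0475 kg (same uniform areal density).
Its moment of inertia about the rotation axis (parallel-axis theorem): I_hole = (1/2)mr² + md² = (1/2)(1.0475)(0.144)² + (1.0475)(0.0572)² = 0.014288 kg m^2.
Treating the hole as negative mass, I = I₀ − I_hole = 0.35906 − 0.014288 = 0.34477 kg m^2.

0.345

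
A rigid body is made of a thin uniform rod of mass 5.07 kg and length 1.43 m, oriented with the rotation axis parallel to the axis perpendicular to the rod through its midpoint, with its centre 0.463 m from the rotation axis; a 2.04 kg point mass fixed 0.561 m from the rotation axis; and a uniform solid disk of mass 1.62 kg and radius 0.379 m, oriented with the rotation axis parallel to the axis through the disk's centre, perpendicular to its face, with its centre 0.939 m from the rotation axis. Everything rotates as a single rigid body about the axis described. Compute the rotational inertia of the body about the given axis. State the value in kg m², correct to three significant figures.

4.14

Thin rod: I_cm = (1/12)ML² = (1/12)(5.07)(1.43)² = 0.86397 kg m²; centre at d = 0.463 m, so I = I_cm + Md² gives I = 0.86397 + (5.07)(0.463)² = 1.9508 kg m².
Point mass: I_cm = 0; centre at d = 0.561 m, so I = I_cm + Md² gives I = 0 + (2.04)(0.561)² = 0.64203 kg m².
Solid disk: I_cm = (1/2)MR² = (1/2)(1.62)(0.379)² = 0.11635 kg m²; centre at d = 0.939 m, so I = I_cm + Md² gives I = 0.11635 + (1.62)(0.939)² = 1.5447 kg m².
Total I = 1.9508 + 0.64203 + 1.5447 = 4.1376 kg m².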